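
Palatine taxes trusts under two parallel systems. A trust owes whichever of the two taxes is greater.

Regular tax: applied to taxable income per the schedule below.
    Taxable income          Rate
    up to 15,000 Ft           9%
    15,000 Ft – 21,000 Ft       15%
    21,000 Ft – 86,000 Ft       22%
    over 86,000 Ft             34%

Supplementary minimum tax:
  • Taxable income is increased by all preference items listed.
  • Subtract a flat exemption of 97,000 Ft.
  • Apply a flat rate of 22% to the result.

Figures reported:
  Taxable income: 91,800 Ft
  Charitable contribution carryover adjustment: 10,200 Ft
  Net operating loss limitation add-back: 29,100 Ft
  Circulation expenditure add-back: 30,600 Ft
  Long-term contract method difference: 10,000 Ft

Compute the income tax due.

18,522 Ft

Regular tax:
  15,000 Ft × 9% = 1,350 Ft
  6,000 Ft × 15% = 900 Ft
  65,000 Ft × 22% = 14,300 Ft
  5,800 Ft × 34% = 1,972 Ft
  → 18,522 Ft

Supplementary minimum tax:
  Adjusted income: 91,800 Ft + 10,200 Ft + 29,100 Ft + 30,600 Ft + 10,000 Ft = 171,700 Ft
  Less exemption 97,000 Ft → base 74,700 Ft
  74,700 Ft × 22% = 16,434 Ft

18,522 Ft > 16,434 Ft, so the regular tax governs.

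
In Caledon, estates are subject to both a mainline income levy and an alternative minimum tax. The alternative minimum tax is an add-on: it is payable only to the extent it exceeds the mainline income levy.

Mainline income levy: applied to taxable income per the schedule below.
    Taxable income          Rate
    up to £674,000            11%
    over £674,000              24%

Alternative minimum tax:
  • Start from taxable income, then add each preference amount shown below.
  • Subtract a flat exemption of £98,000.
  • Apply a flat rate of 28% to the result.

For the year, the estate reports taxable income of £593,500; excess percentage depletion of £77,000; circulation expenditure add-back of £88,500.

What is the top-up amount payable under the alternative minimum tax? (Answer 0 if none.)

£119,795

Alternative minimum tax:
  Adjusted income: £593,500 + £77,000 + £88,500 = £759,000
  Less exemption £98,000 → base £661,000
  £661,000 × 28% = £185,080

Mainline income levy:
  £593,500 × 11% = £65,285

Excess of alternative minimum tax over mainline income levy: £185,080 − £65,285 = £119,795.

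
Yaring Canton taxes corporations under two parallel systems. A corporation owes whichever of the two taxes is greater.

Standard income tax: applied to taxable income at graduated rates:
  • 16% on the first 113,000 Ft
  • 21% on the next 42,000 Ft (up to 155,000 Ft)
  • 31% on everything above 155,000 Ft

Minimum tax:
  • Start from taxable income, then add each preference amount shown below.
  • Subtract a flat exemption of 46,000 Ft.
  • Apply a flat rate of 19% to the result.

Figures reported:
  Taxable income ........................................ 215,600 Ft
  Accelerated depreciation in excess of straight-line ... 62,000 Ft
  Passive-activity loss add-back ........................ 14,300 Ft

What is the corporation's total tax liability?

Minimum tax:
  Adjusted income: 215,600 Ft + 62,000 Ft + 14,300 Ft = 291,900 Ft
  Less exemption 46,000 Ft → base 245,900 Ft
  245,900 Ft × 19% = 46,721 Ft

Standard income tax:
  113,000 Ft × 16% = 18,080 Ft
  42,000 Ft × 21% = 8,820 Ft
  60,600 Ft × 31% = 18,786 Ft
  → 45,686 Ft

46,721 Ft > 45,686 Ft, so the minimum tax is the binding amount.

46,721 Ft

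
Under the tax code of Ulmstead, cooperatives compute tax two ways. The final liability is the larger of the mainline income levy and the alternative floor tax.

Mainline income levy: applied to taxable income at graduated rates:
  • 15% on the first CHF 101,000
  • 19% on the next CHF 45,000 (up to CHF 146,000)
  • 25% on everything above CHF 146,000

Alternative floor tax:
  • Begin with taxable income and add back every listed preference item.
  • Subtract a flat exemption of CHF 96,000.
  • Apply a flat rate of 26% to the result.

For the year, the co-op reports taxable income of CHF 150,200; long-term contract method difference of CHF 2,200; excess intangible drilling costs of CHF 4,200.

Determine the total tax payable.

CHF 24,750

Mainline income levy:
  CHF 101,000 × 15% = CHF 15,150
  CHF 45,000 × 19% = CHF 8,550
  CHF 4,200 × 25% = CHF 1,050
  → CHF 24,750

Alternative floor tax:
  Adjusted income: CHF 150,200 + CHF 2,200 + CHF 4,200 = CHF 156,600
  Less exemption CHF 96,000 → base CHF 60,600
  CHF 60,600 × 26% = CHF 15,756

CHF 24,750 > CHF 15,756, so the mainline income levy governs.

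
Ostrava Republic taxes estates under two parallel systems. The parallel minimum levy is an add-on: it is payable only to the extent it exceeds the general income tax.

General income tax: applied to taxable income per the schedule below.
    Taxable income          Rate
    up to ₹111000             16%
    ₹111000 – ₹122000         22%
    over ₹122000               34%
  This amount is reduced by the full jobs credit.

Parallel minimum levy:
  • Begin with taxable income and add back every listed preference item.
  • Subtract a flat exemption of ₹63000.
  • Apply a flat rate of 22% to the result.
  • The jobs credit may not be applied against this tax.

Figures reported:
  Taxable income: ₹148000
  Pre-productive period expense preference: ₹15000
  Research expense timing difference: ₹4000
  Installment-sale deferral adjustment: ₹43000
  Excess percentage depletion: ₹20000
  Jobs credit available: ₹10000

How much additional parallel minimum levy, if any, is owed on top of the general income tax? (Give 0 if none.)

General income tax:
  ₹111000 × 16% = ₹17760
  ₹11000 × 22% = ₹2420
  ₹26000 × 34% = ₹8840
  → ₹29020
  Less jobs credit ₹10000 → ₹19020

Parallel minimum levy:
  Adjusted income: ₹148000 + ₹15000 + ₹4000 + ₹43000 + ₹20000 = ₹230000
  Less exemption ₹63000 → base ₹167000
  ₹167000 × 22% = ₹36740

Excess of parallel minimum levy over general income tax: ₹36740 − ₹19020 = ₹17720.

₹17720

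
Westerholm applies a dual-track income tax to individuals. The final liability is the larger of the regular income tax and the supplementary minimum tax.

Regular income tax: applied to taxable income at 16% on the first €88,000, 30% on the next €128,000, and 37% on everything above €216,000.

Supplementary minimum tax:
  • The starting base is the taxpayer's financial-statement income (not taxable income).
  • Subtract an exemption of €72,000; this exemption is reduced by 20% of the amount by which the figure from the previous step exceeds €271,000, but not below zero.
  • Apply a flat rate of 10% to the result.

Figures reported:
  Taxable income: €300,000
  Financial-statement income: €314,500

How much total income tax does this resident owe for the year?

Supplementary minimum tax:
  Base (financial-statement income): €314,500
  Exemption: €72,000 − 20% × (€314,500 − €271,000) = €72,000 − €8,700 = €63,300
  Base: €314,500 − €63,300 = €251,200
  €251,200 × 10% = €25,120

Regular income tax:
  €88,000 × 16% = €14,080
  €128,000 × 30% = €38,400
  €84,000 × 37% = €31,080
  → €83,560

€83,560 > €25,120, so the regular income tax governs.

€83,560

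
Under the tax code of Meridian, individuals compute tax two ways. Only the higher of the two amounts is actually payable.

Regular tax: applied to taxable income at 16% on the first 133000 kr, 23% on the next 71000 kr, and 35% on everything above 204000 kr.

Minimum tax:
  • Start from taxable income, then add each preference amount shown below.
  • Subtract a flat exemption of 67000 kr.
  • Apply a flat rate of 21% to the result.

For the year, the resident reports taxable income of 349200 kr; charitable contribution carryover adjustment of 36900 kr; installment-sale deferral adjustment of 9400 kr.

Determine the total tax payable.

88430 kr

Minimum tax:
  Adjusted income: 349200 kr + 36900 kr + 9400 kr = 395500 kr
  Less exemption 67000 kr → base 328500 kr
  328500 kr × 21% = 68985 kr

Regular tax:
  133000 kr × 16% = 21280 kr
  71000 kr × 23% = 16330 kr
  145200 kr × 35% = 50820 kr
  → 88430 kr

88430 kr > 68985 kr, so the regular tax governs.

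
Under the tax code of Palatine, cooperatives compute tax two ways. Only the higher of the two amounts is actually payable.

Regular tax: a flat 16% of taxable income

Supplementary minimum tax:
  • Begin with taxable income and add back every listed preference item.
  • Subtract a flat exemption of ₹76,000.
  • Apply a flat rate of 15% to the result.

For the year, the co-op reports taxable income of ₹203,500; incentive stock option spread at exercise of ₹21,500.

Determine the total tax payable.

₹32,560

Supplementary minimum tax:
  Adjusted income: ₹203,500 + ₹21,500 = ₹225,000
  Less exemption ₹76,000 → base ₹149,000
  ₹149,000 × 15% = ₹22,350

Regular tax:
  ₹203,500 × 16% = ₹32,560

₹32,560 > ₹22,350, so the regular tax governs.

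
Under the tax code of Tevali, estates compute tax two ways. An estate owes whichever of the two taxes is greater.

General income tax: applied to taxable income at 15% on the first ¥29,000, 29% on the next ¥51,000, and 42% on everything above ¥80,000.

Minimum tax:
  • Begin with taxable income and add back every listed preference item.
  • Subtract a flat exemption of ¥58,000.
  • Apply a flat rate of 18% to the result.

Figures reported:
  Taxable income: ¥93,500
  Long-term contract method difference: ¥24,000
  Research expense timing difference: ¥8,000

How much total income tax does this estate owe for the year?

¥24,810

General income tax:
  ¥29,000 × 15% = ¥4,350
  ¥51,000 × 29% = ¥14,790
  ¥13,500 × 42% = ¥5,670
  → ¥24,810

Minimum tax:
  Adjusted income: ¥93,500 + ¥24,000 + ¥8,000 = ¥125,500
  Less exemption ¥58,000 → base ¥67,500
  ¥67,500 × 18% = ¥12,150

¥24,810 > ¥12,150, so the general income tax governs.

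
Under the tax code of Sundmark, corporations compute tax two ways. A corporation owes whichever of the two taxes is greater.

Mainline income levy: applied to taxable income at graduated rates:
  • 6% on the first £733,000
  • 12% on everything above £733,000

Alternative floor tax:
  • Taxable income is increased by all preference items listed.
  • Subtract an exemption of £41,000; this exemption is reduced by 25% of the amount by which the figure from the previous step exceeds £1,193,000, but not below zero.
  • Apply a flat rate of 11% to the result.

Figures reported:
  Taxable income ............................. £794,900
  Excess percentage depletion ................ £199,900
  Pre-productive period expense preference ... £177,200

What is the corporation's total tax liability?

£124,410

Alternative floor tax:
  Adjusted income: £794,900 + £199,900 + £177,200 = £1,172,000
  Exemption: £1,172,000 ≤ £1,193,000, so full £41,000 applies
  Base: £1,172,000 − £41,000 = £1,131,000
  £1,131,000 × 11% = £124,410

Mainline income levy:
  £733,000 × 6% = £43,980
  £61,900 × 12% = £7,428
  → £51,408

£124,410 > £51,408, so the alternative floor tax is the binding amount.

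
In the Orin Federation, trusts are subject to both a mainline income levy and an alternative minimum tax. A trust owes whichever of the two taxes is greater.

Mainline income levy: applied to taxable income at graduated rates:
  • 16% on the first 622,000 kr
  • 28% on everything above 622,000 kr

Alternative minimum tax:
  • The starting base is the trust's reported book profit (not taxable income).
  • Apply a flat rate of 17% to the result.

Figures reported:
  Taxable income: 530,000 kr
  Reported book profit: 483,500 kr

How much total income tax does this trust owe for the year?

Mainline income levy:
  530,000 kr × 16% = 84,800 kr

Alternative minimum tax:
  Base (reported book profit): 483,500 kr
  483,500 kr × 17% = 82,195 kr

84,800 kr > 82,195 kr, so the mainline income levy governs.

84,800 kr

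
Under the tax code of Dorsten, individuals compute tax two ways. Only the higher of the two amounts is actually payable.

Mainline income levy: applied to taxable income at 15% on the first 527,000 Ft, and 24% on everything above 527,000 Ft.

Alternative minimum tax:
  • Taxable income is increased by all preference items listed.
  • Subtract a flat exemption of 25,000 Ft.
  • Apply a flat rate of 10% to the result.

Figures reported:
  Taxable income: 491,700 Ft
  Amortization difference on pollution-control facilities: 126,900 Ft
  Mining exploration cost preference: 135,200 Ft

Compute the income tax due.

73,755 Ft

Mainline income levy:
  491,700 Ft × 15% = 73,755 Ft

Alternative minimum tax:
  Adjusted income: 491,700 Ft + 126,900 Ft + 135,200 Ft = 753,800 Ft
  Less exemption 25,000 Ft → base 728,800 Ft
  728,800 Ft × 10% = 72,880 Ft

73,755 Ft > 72,880 Ft, so the mainline income levy governs.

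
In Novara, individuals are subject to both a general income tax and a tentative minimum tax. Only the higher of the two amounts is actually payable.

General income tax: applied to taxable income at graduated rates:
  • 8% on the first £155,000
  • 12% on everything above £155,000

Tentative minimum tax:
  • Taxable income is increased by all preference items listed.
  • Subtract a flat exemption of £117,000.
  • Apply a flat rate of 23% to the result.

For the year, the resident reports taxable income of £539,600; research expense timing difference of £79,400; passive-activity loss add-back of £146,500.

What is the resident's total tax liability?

£149,155

Tentative minimum tax:
  Adjusted income: £539,600 + £79,400 + £146,500 = £765,500
  Less exemption £117,000 → base £648,500
  £648,500 × 23% = £149,155

General income tax:
  £155,000 × 8% = £12,400
  £384,600 × 12% = £46,152
  → £58,552

£149,155 > £58,552, so the tentative minimum tax is the binding amount.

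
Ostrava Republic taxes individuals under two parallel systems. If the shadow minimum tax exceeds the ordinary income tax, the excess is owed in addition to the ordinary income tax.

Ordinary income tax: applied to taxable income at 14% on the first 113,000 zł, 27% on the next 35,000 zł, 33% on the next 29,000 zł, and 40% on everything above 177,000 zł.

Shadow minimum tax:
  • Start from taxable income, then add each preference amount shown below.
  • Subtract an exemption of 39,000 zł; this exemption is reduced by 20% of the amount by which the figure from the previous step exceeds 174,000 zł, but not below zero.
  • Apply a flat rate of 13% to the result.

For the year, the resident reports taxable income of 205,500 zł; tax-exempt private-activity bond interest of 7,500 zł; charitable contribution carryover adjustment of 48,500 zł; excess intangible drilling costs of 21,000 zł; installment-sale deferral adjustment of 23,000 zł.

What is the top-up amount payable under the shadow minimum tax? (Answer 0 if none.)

Shadow minimum tax:
  Adjusted income: 205,500 zł + 7,500 zł + 48,500 zł + 21,000 zł + 23,000 zł = 305,500 zł
  Exemption: 39,000 zł − 20% × (305,500 zł − 174,000 zł) = 39,000 zł − 26,300 zł = 12,700 zł
  Base: 305,500 zł − 12,700 zł = 292,800 zł
  292,800 zł × 13% = 38,064 zł

Ordinary income tax:
  113,000 zł × 14% = 15,820 zł
  35,000 zł × 27% = 9,450 zł
  29,000 zł × 33% = 9,570 zł
  28,500 zł × 40% = 11,400 zł
  → 46,240 zł

38,064 zł ≤ 46,240 zł, so no add-on is due.

0 zł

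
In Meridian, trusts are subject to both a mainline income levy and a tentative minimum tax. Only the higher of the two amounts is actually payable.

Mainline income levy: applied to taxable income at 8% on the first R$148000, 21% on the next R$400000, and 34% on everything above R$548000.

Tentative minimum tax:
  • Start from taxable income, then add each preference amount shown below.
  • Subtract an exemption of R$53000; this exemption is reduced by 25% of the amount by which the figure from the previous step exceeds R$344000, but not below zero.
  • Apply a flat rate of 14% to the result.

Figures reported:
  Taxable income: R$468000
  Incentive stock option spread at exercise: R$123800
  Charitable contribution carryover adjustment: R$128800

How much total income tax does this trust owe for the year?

R$100884

Mainline income levy:
  R$148000 × 8% = R$11840
  R$320000 × 21% = R$67200
  → R$79040

Tentative minimum tax:
  Adjusted income: R$468000 + R$123800 + R$128800 = R$720600
  Exemption: 25% × (R$720600 − R$344000) = R$94150 ≥ R$53000, so the exemption is fully phased out
  Base: R$720600 − R$0 = R$720600
  R$720600 × 14% = R$100884

R$100884 > R$79040, so the tentative minimum tax is the binding amount.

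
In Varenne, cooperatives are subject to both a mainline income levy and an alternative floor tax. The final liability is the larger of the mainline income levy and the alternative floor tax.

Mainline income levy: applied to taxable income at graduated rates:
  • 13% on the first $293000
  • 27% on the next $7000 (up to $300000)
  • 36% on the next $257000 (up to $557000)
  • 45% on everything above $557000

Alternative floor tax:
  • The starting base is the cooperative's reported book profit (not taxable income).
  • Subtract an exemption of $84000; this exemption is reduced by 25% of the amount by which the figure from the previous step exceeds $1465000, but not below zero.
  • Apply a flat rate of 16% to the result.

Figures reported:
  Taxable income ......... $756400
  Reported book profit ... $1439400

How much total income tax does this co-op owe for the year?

Alternative floor tax:
  Base (reported book profit): $1439400
  Exemption: $1439400 ≤ $1465000, so full $84000 applies
  Base: $1439400 − $84000 = $1355400
  $1355400 × 16% = $216864

Mainline income levy:
  $293000 × 13% = $38090
  $7000 × 27% = $1890
  $257000 × 36% = $92520
  $199400 × 45% = $89730
  → $222230

$222230 > $216864, so the mainline income levy governs.

$222230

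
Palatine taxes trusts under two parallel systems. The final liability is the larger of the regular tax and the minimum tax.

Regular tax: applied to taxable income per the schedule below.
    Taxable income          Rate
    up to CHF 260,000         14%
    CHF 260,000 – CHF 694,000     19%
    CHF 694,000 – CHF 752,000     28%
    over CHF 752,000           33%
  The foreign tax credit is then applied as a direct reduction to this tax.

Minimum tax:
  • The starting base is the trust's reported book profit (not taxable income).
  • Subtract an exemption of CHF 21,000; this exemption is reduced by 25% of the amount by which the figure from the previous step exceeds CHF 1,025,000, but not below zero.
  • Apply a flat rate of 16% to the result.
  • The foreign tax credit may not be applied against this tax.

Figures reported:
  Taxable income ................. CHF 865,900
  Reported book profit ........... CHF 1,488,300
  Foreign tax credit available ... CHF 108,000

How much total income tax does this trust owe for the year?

Minimum tax:
  Base (reported book profit): CHF 1,488,300
  Exemption: 25% × (CHF 1,488,300 − CHF 1,025,000) = CHF 115,825 ≥ CHF 21,000, so the exemption is fully phased out
  Base: CHF 1,488,300 − CHF 0 = CHF 1,488,300
  CHF 1,488,300 × 16% = CHF 238,128

Regular tax:
  CHF 260,000 × 14% = CHF 36,400
  CHF 434,000 × 19% = CHF 82,460
  CHF 58,000 × 28% = CHF 16,240
  CHF 113,900 × 33% = CHF 37,587
  → CHF 172,687
  Less foreign tax credit CHF 108,000 → CHF 64,687

CHF 238,128 > CHF 64,687, so the minimum tax is the binding amount.

CHF 238,128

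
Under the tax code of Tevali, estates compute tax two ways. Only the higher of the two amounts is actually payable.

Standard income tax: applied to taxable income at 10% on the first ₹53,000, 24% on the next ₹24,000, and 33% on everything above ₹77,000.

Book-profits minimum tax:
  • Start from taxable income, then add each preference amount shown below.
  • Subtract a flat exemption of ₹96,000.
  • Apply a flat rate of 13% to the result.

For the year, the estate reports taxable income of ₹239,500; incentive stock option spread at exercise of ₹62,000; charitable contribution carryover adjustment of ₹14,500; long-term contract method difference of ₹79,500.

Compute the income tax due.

₹64,685

Book-profits minimum tax:
  Adjusted income: ₹239,500 + ₹62,000 + ₹14,500 + ₹79,500 = ₹395,500
  Less exemption ₹96,000 → base ₹299,500
  ₹299,500 × 13% = ₹38,935

Standard income tax:
  ₹53,000 × 10% = ₹5,300
  ₹24,000 × 24% = ₹5,760
  ₹162,500 × 33% = ₹53,625
  → ₹64,685

₹64,685 > ₹38,935, so the standard income tax governs.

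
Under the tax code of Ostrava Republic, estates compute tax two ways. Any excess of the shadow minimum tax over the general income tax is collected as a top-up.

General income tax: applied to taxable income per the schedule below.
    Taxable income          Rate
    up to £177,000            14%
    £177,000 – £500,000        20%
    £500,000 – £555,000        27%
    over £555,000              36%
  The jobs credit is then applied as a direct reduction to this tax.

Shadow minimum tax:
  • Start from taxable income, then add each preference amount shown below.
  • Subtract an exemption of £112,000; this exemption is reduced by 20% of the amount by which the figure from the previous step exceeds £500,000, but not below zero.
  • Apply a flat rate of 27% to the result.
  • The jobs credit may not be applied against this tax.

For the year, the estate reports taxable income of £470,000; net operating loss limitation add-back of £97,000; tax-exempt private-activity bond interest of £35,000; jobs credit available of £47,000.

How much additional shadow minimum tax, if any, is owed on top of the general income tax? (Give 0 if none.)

£101,428

Shadow minimum tax:
  Adjusted income: £470,000 + £97,000 + £35,000 = £602,000
  Exemption: £112,000 − 20% × (£602,000 − £500,000) = £112,000 − £20,400 = £91,600
  Base: £602,000 − £91,600 = £510,400
  £510,400 × 27% = £137,808

General income tax:
  £177,000 × 14% = £24,780
  £293,000 × 20% = £58,600
  → £83,380
  Less jobs credit £47,000 → £36,380

Excess of shadow minimum tax over general income tax: £137,808 − £36,380 = £101,428.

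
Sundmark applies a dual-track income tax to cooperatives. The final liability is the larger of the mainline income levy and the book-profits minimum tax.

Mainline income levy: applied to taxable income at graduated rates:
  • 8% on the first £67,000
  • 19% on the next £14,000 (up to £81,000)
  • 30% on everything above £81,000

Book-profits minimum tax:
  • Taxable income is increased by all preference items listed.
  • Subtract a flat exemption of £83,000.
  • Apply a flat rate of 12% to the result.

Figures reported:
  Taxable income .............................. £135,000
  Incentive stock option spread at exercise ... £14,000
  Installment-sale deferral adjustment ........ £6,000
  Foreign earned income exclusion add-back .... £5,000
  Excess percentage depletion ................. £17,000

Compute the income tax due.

£24,220

Mainline income levy:
  £67,000 × 8% = £5,360
  £14,000 × 19% = £2,660
  £54,000 × 30% = £16,200
  → £24,220

Book-profits minimum tax:
  Adjusted income: £135,000 + £14,000 + £6,000 + £5,000 + £17,000 = £177,000
  Less exemption £83,000 → base £94,000
  £94,000 × 12% = £11,280

£24,220 > £11,280, so the mainline income levy governs.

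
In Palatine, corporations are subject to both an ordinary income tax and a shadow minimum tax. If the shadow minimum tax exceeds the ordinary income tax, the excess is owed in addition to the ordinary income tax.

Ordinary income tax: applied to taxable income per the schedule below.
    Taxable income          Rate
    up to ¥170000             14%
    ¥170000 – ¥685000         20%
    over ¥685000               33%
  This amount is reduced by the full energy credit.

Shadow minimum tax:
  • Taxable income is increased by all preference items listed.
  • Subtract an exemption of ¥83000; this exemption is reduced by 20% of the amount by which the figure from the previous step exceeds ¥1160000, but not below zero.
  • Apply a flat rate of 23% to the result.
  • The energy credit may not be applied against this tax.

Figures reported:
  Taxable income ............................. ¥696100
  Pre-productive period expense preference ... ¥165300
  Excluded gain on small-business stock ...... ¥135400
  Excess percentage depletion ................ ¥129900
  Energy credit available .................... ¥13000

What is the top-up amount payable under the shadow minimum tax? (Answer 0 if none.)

Shadow minimum tax:
  Adjusted income: ¥696100 + ¥165300 + ¥135400 + ¥129900 = ¥1126700
  Exemption: ¥1126700 ≤ ¥1160000, so full ¥83000 applies
  Base: ¥1126700 − ¥83000 = ¥1043700
  ¥1043700 × 23% = ¥240051

Ordinary income tax:
  ¥170000 × 14% = ¥23800
  ¥515000 × 20% = ¥103000
  ¥11100 × 33% = ¥3663
  → ¥130463
  Less energy credit ¥13000 → ¥117463

Excess of shadow minimum tax over ordinary income tax: ¥240051 − ¥117463 = ¥122588.

¥122588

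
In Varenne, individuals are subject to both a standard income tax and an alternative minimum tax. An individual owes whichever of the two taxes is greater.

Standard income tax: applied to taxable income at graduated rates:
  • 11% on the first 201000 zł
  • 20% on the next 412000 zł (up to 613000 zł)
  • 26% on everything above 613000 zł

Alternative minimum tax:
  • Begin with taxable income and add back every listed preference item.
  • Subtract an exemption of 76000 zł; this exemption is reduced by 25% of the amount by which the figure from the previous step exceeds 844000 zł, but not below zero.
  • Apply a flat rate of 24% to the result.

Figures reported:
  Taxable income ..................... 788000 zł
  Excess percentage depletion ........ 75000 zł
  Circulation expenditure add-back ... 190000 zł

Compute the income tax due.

247020 zł

Standard income tax:
  201000 zł × 11% = 22110 zł
  412000 zł × 20% = 82400 zł
  175000 zł × 26% = 45500 zł
  → 150010 zł

Alternative minimum tax:
  Adjusted income: 788000 zł + 75000 zł + 190000 zł = 1053000 zł
  Exemption: 76000 zł − 25% × (1053000 zł − 844000 zł) = 76000 zł − 52250 zł = 23750 zł
  Base: 1053000 zł − 23750 zł = 1029250 zł
  1029250 zł × 24% = 247020 zł

247020 zł > 150010 zł, so the alternative minimum tax is the binding amount.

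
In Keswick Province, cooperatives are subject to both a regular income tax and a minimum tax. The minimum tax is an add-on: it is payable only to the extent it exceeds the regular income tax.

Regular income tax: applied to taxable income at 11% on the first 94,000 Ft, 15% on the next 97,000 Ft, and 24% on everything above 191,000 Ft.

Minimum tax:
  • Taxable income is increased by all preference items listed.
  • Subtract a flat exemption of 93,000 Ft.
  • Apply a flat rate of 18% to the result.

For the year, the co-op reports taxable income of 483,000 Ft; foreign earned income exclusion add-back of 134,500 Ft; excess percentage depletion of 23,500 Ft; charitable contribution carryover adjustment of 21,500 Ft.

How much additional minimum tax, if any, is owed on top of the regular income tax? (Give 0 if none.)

Regular income tax:
  94,000 Ft × 11% = 10,340 Ft
  97,000 Ft × 15% = 14,550 Ft
  292,000 Ft × 24% = 70,080 Ft
  → 94,970 Ft

Minimum tax:
  Adjusted income: 483,000 Ft + 134,500 Ft + 23,500 Ft + 21,500 Ft = 662,500 Ft
  Less exemption 93,000 Ft → base 569,500 Ft
  569,500 Ft × 18% = 102,510 Ft

Excess of minimum tax over regular income tax: 102,510 Ft − 94,970 Ft = 7,540 Ft.

7,540 Ft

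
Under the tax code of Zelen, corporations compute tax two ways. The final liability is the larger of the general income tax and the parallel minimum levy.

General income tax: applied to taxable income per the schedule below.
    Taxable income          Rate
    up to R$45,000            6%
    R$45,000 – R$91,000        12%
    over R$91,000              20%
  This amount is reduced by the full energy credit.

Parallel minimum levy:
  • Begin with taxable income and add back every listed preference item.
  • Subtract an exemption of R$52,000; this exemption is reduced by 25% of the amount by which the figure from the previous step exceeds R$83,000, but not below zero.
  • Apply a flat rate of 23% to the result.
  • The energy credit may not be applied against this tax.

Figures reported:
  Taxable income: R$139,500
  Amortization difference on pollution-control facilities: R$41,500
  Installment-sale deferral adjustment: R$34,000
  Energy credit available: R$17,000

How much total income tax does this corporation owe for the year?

R$45,080

Parallel minimum levy:
  Adjusted income: R$139,500 + R$41,500 + R$34,000 = R$215,000
  Exemption: R$52,000 − 25% × (R$215,000 − R$83,000) = R$52,000 − R$33,000 = R$19,000
  Base: R$215,000 − R$19,000 = R$196,000
  R$196,000 × 23% = R$45,080

General income tax:
  R$45,000 × 6% = R$2,700
  R$46,000 × 12% = R$5,520
  R$48,500 × 20% = R$9,700
  → R$17,920
  Less energy credit R$17,000 → R$920

R$45,080 > R$920, so the parallel minimum levy is the binding amount.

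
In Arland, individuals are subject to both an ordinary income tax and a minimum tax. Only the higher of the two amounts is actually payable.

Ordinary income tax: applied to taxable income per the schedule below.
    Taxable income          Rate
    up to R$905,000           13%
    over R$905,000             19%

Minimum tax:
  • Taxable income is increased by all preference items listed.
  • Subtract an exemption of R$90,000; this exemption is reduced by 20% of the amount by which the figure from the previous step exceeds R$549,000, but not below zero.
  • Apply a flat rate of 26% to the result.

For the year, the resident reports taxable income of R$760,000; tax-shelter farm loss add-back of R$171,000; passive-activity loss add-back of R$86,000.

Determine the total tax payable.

Minimum tax:
  Adjusted income: R$760,000 + R$171,000 + R$86,000 = R$1,017,000
  Exemption: 20% × (R$1,017,000 − R$549,000) = R$93,600 ≥ R$90,000, so the exemption is fully phased out
  Base: R$1,017,000 − R$0 = R$1,017,000
  R$1,017,000 × 26% = R$264,420

Ordinary income tax:
  R$760,000 × 13% = R$98,800

R$264,420 > R$98,800, so the minimum tax is the binding amount.

R$264,420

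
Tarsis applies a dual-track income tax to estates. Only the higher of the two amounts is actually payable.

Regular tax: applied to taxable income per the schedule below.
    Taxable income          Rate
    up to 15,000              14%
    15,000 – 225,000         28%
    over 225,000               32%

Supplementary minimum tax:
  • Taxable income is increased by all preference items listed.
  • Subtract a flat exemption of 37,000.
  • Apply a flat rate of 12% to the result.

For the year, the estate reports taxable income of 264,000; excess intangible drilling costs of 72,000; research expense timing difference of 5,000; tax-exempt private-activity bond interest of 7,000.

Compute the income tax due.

Regular tax:
  15,000 × 14% = 2,100
  210,000 × 28% = 58,800
  39,000 × 32% = 12,480
  → 73,380

Supplementary minimum tax:
  Adjusted income: 264,000 + 72,000 + 5,000 + 7,000 = 348,000
  Less exemption 37,000 → base 311,000
  311,000 × 12% = 37,320

73,380 > 37,320, so the regular tax governs.

73,380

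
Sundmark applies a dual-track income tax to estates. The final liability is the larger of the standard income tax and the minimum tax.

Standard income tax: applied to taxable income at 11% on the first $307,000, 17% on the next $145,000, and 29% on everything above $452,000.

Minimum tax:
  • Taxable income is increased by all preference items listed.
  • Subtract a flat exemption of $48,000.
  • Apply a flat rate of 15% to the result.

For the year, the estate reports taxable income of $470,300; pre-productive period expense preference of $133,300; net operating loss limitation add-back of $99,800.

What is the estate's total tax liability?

$98,310

Minimum tax:
  Adjusted income: $470,300 + $133,300 + $99,800 = $703,400
  Less exemption $48,000 → base $655,400
  $655,400 × 15% = $98,310

Standard income tax:
  $307,000 × 11% = $33,770
  $145,000 × 17% = $24,650
  $18,300 × 29% = $5,307
  → $63,727

$98,310 > $63,727, so the minimum tax is the binding amount.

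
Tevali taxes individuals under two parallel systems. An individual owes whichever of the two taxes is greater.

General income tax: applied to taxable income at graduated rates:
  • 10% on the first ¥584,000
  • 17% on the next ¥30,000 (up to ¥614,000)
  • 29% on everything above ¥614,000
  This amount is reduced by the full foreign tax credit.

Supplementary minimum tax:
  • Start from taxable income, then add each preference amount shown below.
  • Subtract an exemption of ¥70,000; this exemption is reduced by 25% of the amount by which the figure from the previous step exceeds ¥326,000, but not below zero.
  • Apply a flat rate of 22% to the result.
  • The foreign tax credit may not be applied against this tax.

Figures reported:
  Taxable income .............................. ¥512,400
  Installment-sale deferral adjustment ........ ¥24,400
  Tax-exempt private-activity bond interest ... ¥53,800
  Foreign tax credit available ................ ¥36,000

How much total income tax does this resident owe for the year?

¥129,085

Supplementary minimum tax:
  Adjusted income: ¥512,400 + ¥24,400 + ¥53,800 = ¥590,600
  Exemption: ¥70,000 − 25% × (¥590,600 − ¥326,000) = ¥70,000 − ¥66,150 = ¥3,850
  Base: ¥590,600 − ¥3,850 = ¥586,750
  ¥586,750 × 22% = ¥129,085

General income tax:
  ¥512,400 × 10% = ¥51,240
  Less foreign tax credit ¥36,000 → ¥15,240

¥129,085 > ¥15,240, so the supplementary minimum tax is the binding amount.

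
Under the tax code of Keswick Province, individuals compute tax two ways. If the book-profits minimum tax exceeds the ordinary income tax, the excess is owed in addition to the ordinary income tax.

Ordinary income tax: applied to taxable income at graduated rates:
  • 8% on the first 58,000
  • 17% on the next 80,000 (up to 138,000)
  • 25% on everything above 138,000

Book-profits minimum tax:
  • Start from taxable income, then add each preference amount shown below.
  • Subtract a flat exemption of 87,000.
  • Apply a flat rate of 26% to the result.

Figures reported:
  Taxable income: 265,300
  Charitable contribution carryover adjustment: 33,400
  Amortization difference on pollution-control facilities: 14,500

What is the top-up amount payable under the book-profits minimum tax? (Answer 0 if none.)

8,747

Ordinary income tax:
  58,000 × 8% = 4,640
  80,000 × 17% = 13,600
  127,300 × 25% = 31,825
  → 50,065

Book-profits minimum tax:
  Adjusted income: 265,300 + 33,400 + 14,500 = 313,200
  Less exemption 87,000 → base 226,200
  226,200 × 26% = 58,812

Excess of book-profits minimum tax over ordinary income tax: 58,812 − 50,065 = 8,747.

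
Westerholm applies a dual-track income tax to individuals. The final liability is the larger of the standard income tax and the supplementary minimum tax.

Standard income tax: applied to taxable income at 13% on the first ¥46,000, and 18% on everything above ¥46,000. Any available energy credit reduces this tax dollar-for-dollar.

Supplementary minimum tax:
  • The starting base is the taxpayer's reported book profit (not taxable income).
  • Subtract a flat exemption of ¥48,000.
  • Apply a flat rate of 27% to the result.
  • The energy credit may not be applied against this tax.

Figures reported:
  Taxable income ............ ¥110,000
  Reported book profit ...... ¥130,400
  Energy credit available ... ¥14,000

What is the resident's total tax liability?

Supplementary minimum tax:
  Base (reported book profit): ¥130,400
  Less exemption ¥48,000 → base ¥82,400
  ¥82,400 × 27% = ¥22,248

Standard income tax:
  ¥46,000 × 13% = ¥5,980
  ¥64,000 × 18% = ¥11,520
  → ¥17,500
  Less energy credit ¥14,000 → ¥3,500

¥22,248 > ¥3,500, so the supplementary minimum tax is the binding amount.

¥22,248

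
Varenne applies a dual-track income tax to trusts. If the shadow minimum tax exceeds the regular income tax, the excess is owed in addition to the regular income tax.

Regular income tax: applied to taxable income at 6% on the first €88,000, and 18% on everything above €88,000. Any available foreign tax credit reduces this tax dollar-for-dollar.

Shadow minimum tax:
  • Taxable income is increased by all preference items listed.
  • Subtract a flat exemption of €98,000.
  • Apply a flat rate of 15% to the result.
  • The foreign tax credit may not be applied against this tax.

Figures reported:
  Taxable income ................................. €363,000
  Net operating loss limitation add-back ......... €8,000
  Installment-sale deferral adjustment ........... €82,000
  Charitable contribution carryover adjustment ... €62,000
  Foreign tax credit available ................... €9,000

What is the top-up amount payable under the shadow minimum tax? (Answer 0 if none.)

€16,770

Shadow minimum tax:
  Adjusted income: €363,000 + €8,000 + €82,000 + €62,000 = €515,000
  Less exemption €98,000 → base €417,000
  €417,000 × 15% = €62,550

Regular income tax:
  €88,000 × 6% = €5,280
  €275,000 × 18% = €49,500
  → €54,780
  Less foreign tax credit €9,000 → €45,780

Excess of shadow minimum tax over regular income tax: €62,550 − €45,780 = €16,770.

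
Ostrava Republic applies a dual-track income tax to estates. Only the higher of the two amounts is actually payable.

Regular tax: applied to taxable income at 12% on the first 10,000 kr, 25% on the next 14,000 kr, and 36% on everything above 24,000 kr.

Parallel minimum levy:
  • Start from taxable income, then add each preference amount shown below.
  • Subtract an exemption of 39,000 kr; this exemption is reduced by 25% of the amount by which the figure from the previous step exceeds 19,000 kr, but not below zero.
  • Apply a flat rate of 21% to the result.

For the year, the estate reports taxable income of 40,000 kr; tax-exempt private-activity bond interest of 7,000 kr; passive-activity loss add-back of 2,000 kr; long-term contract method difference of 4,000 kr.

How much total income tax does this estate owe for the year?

10,460 kr

Regular tax:
  10,000 kr × 12% = 1,200 kr
  14,000 kr × 25% = 3,500 kr
  16,000 kr × 36% = 5,760 kr
  → 10,460 kr

Parallel minimum levy:
  Adjusted income: 40,000 kr + 7,000 kr + 2,000 kr + 4,000 kr = 53,000 kr
  Exemption: 39,000 kr − 25% × (53,000 kr − 19,000 kr) = 39,000 kr − 8,500 kr = 30,500 kr
  Base: 53,000 kr − 30,500 kr = 22,500 kr
  22,500 kr × 21% = 4,725 kr

10,460 kr > 4,725 kr, so the regular tax governs.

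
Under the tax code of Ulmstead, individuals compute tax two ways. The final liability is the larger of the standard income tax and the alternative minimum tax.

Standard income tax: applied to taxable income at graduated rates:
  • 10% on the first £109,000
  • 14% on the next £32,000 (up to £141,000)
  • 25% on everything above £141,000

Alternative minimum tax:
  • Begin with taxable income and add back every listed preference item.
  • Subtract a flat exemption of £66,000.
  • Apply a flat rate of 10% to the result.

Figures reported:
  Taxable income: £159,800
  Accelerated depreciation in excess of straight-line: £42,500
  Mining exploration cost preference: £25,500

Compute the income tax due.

Alternative minimum tax:
  Adjusted income: £159,800 + £42,500 + £25,500 = £227,800
  Less exemption £66,000 → base £161,800
  £161,800 × 10% = £16,180

Standard income tax:
  £109,000 × 10% = £10,900
  £32,000 × 14% = £4,480
  £18,800 × 25% = £4,700
  → £20,080

£20,080 > £16,180, so the standard income tax governs.

£20,080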